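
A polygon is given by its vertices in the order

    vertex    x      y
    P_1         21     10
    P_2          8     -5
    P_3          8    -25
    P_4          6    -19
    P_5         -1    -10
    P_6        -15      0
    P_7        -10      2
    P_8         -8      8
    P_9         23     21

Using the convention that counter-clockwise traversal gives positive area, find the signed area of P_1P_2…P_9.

-616.5

Apply the surveyor's formula: 2A = Σ (x_i·y_{i+1} − x_{i+1}·y_i), indices taken mod 9.
Cross-terms: -185, -160, -2, -79, -150, -30, -64, -352, -211  ⇒  Σ = -1233
Signed area = Σ/2 = -616.5 (negative ⇒ clockwise traversal).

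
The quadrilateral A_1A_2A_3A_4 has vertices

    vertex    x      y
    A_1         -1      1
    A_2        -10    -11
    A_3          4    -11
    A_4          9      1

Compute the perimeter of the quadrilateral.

|A_1A_2| = √((-9)² + (-12)²) = √225 = 15
|A_2A_3| = √((14)² + (0)²) = √196 = 14
|A_3A_4| = √((5)² + (12)²) = √169 = 13
|A_4A_1| = √((-10)² + (0)²) = √100 = 10
Perimeter = 15 + 14 + 13 + 10 = 52.

52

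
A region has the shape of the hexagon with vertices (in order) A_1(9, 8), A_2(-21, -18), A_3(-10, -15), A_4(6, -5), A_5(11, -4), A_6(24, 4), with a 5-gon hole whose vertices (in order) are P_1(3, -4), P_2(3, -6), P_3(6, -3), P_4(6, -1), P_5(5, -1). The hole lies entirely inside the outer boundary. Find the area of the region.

296.5

Outer boundary:
Σ = (6) + (135) + (140) + (31) + (140) + (156) = 608
Area = |Σ|/2 = 304.
Hole:
Cross-terms: -6, 27, 12, -1, -17  ⇒  Σ = 15
Area = |Σ|/2 = 7.5.
Net area = 304 − 7.5 = 296.5.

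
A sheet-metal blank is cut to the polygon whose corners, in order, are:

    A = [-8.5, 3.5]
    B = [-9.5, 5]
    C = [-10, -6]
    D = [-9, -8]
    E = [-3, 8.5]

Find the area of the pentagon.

Apply Gauss's area formula: 2A = Σ (x_i·y_{i+1} − x_{i+1}·y_i), indices taken mod 5.
Σ = (-9.25) + (107) + (26) + (-100.5) + (61.75) = 85
Area = |Σ|/2 = 42.5.

42.5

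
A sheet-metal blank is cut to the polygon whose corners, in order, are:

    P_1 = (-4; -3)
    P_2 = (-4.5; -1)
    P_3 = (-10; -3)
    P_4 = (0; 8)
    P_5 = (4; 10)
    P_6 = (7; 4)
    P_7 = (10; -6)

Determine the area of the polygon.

Cross-terms: -9.5, 3.5, -80, -32, -54, -82, -54  ⇒  Σ = -308
Area = |Σ|/2 = 154.

154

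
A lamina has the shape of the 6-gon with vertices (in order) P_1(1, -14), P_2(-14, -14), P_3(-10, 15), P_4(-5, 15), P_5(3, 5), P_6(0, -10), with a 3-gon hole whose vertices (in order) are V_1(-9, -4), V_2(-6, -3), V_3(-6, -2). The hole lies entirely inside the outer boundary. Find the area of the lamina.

Outer boundary:
Apply the shoelace (surveyor's) formula: 2A = Σ (x_i·y_{i+1} − x_{i+1}·y_i), indices taken mod 6.
Σ = (-210) + (-350) + (-75) + (-70) + (-30) + (10) = -725
Area = |Σ|/2 = 362.5.
Hole:
Cross-terms: 3, -6, 6  ⇒  Σ = 3
Area = |Σ|/2 = 1.5.
Net area = 362.5 − 1.5 = 361.

361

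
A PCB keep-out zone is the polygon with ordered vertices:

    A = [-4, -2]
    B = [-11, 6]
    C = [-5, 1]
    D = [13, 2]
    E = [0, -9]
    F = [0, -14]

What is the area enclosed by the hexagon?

111.5

Apply the shoelace formula: 2A = Σ (x_i·y_{i+1} − x_{i+1}·y_i), indices taken mod 6.
Σ = (-46) + (19) + (-23) + (-117) + (0) + (-56) = -223
Area = |Σ|/2 = 111.5.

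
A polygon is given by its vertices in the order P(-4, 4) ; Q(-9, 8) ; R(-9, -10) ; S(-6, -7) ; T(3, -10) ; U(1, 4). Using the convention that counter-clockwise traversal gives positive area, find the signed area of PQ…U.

146

Apply the shoelace formula: 2A = Σ (x_i·y_{i+1} − x_{i+1}·y_i), indices taken mod 6.
Cross-terms: 4, 162, 3, 81, 22, 20  ⇒  Σ = 292
Signed area = Σ/2 = 146 (positive ⇒ counter-clockwise traversal).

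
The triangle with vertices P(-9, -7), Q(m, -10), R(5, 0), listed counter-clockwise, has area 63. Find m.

Write out the shoelace sum; only the two edges meeting at Q involve m:
2·Area = [((-9)·(-10) − m·(-7)) + (m·0 − 5·(-10))] + -35
       = 7·m + 105 = 126
⇒ m = 3.

3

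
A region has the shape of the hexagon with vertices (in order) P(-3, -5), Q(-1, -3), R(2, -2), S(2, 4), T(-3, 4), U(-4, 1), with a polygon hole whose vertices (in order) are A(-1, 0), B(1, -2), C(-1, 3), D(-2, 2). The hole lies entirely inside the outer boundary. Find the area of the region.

Outer boundary:
Σ = (4) + (8) + (12) + (20) + (13) + (23) = 80
Area = |Σ|/2 = 40.
Hole:
Apply Gauss's area formula: 2A = Σ (x_i·y_{i+1} − x_{i+1}·y_i), indices taken mod 4.
Σ = (2) + (1) + (4) + (2) = 9
Area = |Σ|/2 = 4.5.
Net area = 40 − 4.5 = 35.5.

35.5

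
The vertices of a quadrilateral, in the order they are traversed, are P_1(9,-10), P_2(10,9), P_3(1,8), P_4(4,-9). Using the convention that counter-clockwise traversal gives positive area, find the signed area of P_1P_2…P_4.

126

P_1→P_2: (9)(9) − (10)(-10) = 181
P_2→P_3: (10)(8) − (1)(9) = 71
P_3→P_4: (1)(-9) − (4)(8) = -41
P_4→P_1: (4)(-10) − (9)(-9) = 41
Σ = 252
Signed area = Σ/2 = 126 (positive ⇒ counter-clockwise traversal).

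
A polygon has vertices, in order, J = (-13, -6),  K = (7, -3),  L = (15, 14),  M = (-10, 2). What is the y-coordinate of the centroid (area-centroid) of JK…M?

161/72

Apply the shoelace (surveyor's) formula. First the cross-terms c_i = x_i·y_{i+1} − x_{i+1}·y_i:
  81, 143, 170, 86  ⇒  2A = 480, A = 240.
Then Σ (y_i + y_{i+1})·c_i = 3220, so ȳ = 3220 / (6·240) = 161/72.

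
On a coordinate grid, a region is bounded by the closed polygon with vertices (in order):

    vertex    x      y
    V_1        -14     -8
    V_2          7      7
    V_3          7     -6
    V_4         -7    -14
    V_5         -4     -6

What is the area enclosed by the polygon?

169.5

Σ = (-42) + (-91) + (-140) + (-14) + (-52) = -339
Area = |Σ|/2 = 169.5.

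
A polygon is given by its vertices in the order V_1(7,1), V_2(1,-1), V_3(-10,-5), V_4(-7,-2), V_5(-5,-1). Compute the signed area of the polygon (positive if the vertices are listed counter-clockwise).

Σ = (-8) + (-15) + (-15) + (-3) + (2) = -39
Signed area = Σ/2 = -19.5 (negative ⇒ clockwise traversal).

-19.5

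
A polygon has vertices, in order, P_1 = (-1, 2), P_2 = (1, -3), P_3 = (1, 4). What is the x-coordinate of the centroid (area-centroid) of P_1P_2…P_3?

1/3

Apply Gauss's area formula. First the cross-terms c_i = x_i·y_{i+1} − x_{i+1}·y_i:
  1, 7, 6  ⇒  2A = 14, A = 7.
Then Σ (x_i + x_{i+1})·c_i = 14, so x̄ = 14 / (6·7) = 1/3.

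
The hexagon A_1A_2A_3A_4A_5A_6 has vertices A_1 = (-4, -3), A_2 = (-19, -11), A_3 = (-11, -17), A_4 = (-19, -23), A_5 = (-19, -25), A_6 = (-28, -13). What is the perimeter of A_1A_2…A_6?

|A_1A_2| = √((-15)² + (-8)²) = √289 = 17
|A_2A_3| = √((8)² + (-6)²) = √100 = 10
|A_3A_4| = √((-8)² + (-6)²) = √100 = 10
|A_4A_5| = √((0)² + (-2)²) = √4 = 2
|A_5A_6| = √((-9)² + (12)²) = √225 = 15
|A_6A_1| = √((24)² + (10)²) = √676 = 26
Perimeter = 17 + 10 + 10 + 2 + 15 + 26 = 80.

80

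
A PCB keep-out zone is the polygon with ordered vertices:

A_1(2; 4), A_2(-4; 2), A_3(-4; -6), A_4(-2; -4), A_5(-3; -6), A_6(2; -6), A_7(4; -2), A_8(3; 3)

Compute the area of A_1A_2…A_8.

65

Apply Gauss's area formula: 2A = Σ (x_i·y_{i+1} − x_{i+1}·y_i), indices taken mod 8.
Σ = (20) + (32) + (4) + (0) + (30) + (20) + (18) + (6) = 130
Area = |Σ|/2 = 65.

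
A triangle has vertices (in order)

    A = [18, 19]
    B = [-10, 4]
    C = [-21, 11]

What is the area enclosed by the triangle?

180.5

Apply the shoelace formula: 2A = Σ (x_i·y_{i+1} − x_{i+1}·y_i), indices taken mod 3.
Σ = (262) + (-26) + (-597) = -361
Area = |Σ|/2 = 180.5.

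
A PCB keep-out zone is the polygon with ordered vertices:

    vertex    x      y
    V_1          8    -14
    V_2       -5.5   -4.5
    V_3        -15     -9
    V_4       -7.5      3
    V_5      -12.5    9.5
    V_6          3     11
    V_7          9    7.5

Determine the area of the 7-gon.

352.875

Apply the shoelace formula: 2A = Σ (x_i·y_{i+1} − x_{i+1}·y_i), indices taken mod 7.
Σ = (-113) + (-18) + (-112.5) + (-33.75) + (-166) + (-76.5) + (-186) = -705.75
Area = |Σ|/2 = 352.875.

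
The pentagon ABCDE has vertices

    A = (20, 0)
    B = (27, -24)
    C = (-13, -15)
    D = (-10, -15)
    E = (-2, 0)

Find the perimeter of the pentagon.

|AB| = √((7)² + (-24)²) = √625 = 25
|BC| = √((-40)² + (9)²) = √1681 = 41
|CD| = √((3)² + (0)²) = √9 = 3
|DE| = √((8)² + (15)²) = √289 = 17
|EA| = √((22)² + (0)²) = √484 = 22
Perimeter = 25 + 41 + 3 + 17 + 22 = 108.

108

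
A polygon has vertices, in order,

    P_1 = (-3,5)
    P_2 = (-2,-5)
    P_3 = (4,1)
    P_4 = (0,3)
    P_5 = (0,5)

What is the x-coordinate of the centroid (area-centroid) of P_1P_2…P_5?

Apply Gauss's area formula. First the cross-terms c_i = x_i·y_{i+1} − x_{i+1}·y_i:
  25, 18, 12, 0, 15  ⇒  2A = 70, A = 35.
Then Σ (x_i + x_{i+1})·c_i = -86, so x̄ = -86 / (6·35) = -43/105.

-43/105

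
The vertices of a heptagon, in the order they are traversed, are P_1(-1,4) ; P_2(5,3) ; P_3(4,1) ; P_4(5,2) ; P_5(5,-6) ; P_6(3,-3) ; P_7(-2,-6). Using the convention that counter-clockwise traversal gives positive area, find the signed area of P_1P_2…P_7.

-51

Apply the shoelace formula: 2A = Σ (x_i·y_{i+1} − x_{i+1}·y_i), indices taken mod 7.
Σ = (-23) + (-7) + (3) + (-40) + (3) + (-24) + (-14) = -102
Signed area = Σ/2 = -51 (negative ⇒ clockwise traversal).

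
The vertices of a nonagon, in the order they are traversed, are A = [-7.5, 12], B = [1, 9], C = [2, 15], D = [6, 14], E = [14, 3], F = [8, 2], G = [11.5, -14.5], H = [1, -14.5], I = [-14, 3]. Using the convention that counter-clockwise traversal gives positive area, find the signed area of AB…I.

-477.625

Apply the shoelace formula: 2A = Σ (x_i·y_{i+1} − x_{i+1}·y_i), indices taken mod 9.
Cross-terms: -79.5, -3, -62, -178, 4, -139, -152.25, -200, -145.5  ⇒  Σ = -955.25
Signed area = Σ/2 = -477.625 (negative ⇒ clockwise traversal).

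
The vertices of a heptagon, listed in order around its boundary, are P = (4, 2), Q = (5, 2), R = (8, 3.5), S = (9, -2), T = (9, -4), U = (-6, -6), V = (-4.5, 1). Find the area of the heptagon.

95

Apply the shoelace formula: 2A = Σ (x_i·y_{i+1} − x_{i+1}·y_i), indices taken mod 7.
P→Q: (4)(2) − (5)(2) = -2
Q→R: (5)(3.5) − (8)(2) = 1.5
R→S: (8)(-2) − (9)(3.5) = -47.5
S→T: (9)(-4) − (9)(-2) = -18
T→U: (9)(-6) − (-6)(-4) = -78
U→V: (-6)(1) − (-4.5)(-6) = -33
V→P: (-4.5)(2) − (4)(1) = -13
Σ = -190
Area = |Σ|/2 = 95.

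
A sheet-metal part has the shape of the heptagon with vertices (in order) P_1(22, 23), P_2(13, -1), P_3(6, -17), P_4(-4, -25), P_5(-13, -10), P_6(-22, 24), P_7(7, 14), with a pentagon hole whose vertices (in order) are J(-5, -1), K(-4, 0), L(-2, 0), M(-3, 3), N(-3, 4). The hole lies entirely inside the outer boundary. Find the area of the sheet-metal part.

Outer boundary:
Σ = (-321) + (-215) + (-218) + (-285) + (-532) + (-476) + (-147) = -2194
Area = |Σ|/2 = 1097.
Hole:
Σ = (-4) + (0) + (-6) + (-3) + (23) = 10
Area = |Σ|/2 = 5.
Net area = 1097 − 5 = 1092.

1092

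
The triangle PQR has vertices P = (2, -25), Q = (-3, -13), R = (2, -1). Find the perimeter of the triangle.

50

|PQ| = √((-5)² + (12)²) = √169 = 13
|QR| = √((5)² + (12)²) = √169 = 13
|RP| = √((0)² + (-24)²) = √576 = 24
Perimeter = 13 + 13 + 24 = 50.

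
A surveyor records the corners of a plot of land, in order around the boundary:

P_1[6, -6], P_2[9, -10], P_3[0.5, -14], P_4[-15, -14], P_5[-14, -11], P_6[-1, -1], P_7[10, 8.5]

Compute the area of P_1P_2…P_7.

Apply the shoelace (surveyor's) formula: 2A = Σ (x_i·y_{i+1} − x_{i+1}·y_i), indices taken mod 7.
Cross-terms: -6, -121, -217, -31, 3, 1.5, -111  ⇒  Σ = -481.5
Area = |Σ|/2 = 240.75.

240.75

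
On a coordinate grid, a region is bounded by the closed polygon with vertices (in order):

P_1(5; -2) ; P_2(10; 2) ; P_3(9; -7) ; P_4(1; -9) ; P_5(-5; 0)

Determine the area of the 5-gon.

83.5

P_1→P_2: (5)(2) − (10)(-2) = 30
P_2→P_3: (10)(-7) − (9)(2) = -88
P_3→P_4: (9)(-9) − (1)(-7) = -74
P_4→P_5: (1)(0) − (-5)(-9) = -45
P_5→P_1: (-5)(-2) − (5)(0) = 10
Σ = -167
Area = |Σ|/2 = 83.5.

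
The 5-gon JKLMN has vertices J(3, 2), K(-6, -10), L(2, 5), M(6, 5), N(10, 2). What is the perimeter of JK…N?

|JK| = √((-9)² + (-12)²) = √225 = 15
|KL| = √((8)² + (15)²) = √289 = 17
|LM| = √((4)² + (0)²) = √16 = 4
|MN| = √((4)² + (-3)²) = √25 = 5
|NJ| = √((-7)² + (0)²) = √49 = 7
Perimeter = 15 + 17 + 4 + 5 + 7 = 48.

48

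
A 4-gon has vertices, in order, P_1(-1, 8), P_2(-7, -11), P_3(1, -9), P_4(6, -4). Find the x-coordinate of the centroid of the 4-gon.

Apply the shoelace formula. First the cross-terms c_i = x_i·y_{i+1} − x_{i+1}·y_i:
  67, 74, 50, 44  ⇒  2A = 235, A = 117.5.
Then Σ (x_i + x_{i+1})·c_i = -410, so x̄ = -410 / (6·117.5) = -82/141.

-82/141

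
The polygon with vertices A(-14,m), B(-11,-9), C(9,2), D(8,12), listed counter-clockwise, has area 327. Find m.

The doubled signed area Σ (x_i y_{i+1} − x_{i+1} y_i) is linear in m.
With m=0 it equals 445; the coefficient of m is 19 (from the two edges through A).
So 19·m + 445 = 2·327 = 654 ⇒ m = 11.

11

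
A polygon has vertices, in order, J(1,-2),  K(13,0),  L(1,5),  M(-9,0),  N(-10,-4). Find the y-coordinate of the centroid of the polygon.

Apply Gauss's area formula. First the cross-terms c_i = x_i·y_{i+1} − x_{i+1}·y_i:
  26, 65, 45, 36, 24  ⇒  2A = 196, A = 98.
Then Σ (y_i + y_{i+1})·c_i = 210, so ȳ = 210 / (6·98) = 5/14.

5/14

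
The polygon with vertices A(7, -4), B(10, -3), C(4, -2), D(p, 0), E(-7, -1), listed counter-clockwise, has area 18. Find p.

Write out the shoelace sum; only the two edges meeting at D involve p:
2·Area = [(4·0 − p·(-2)) + (p·(-1) − (-7)·0)] + 46
       = 1·p + 46 = 36
⇒ p = -10.

-10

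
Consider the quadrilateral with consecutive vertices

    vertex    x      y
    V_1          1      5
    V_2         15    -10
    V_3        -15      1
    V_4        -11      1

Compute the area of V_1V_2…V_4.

140

Apply the shoelace (surveyor's) formula: 2A = Σ (x_i·y_{i+1} − x_{i+1}·y_i), indices taken mod 4.
V_1→V_2: (1)(-10) − (15)(5) = -85
V_2→V_3: (15)(1) − (-15)(-10) = -135
V_3→V_4: (-15)(1) − (-11)(1) = -4
V_4→V_1: (-11)(5) − (1)(1) = -56
Σ = -280
Area = |Σ|/2 = 140.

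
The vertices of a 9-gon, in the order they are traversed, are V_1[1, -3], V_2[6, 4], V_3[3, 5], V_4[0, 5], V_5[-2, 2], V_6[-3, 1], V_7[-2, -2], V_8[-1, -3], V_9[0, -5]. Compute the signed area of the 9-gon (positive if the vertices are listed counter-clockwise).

Apply the surveyor's formula: 2A = Σ (x_i·y_{i+1} − x_{i+1}·y_i), indices taken mod 9.
Σ = (22) + (18) + (15) + (10) + (4) + (8) + (4) + (5) + (5) = 91
Signed area = Σ/2 = 45.5 (positive ⇒ counter-clockwise traversal).

45.5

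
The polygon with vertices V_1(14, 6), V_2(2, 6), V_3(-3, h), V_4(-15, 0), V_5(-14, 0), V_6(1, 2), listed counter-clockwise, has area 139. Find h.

14

Write out the shoelace sum; only the two edges meeting at V_3 involve h:
2·Area = [(2·h − (-3)·6) + ((-3)·0 − (-15)·h)] + 22
       = 17·h + 40 = 278
⇒ h = 14.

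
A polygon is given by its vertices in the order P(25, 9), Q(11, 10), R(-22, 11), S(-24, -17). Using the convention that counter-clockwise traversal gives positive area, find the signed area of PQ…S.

Apply the shoelace (surveyor's) formula: 2A = Σ (x_i·y_{i+1} − x_{i+1}·y_i), indices taken mod 4.
Cross-terms: 151, 341, 638, 209  ⇒  Σ = 1339
Signed area = Σ/2 = 669.5 (positive ⇒ counter-clockwise traversal).

669.5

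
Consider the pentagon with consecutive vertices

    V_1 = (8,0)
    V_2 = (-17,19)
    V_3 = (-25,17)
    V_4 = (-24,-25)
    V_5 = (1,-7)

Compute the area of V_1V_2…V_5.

810

Apply the shoelace (surveyor's) formula: 2A = Σ (x_i·y_{i+1} − x_{i+1}·y_i), indices taken mod 5.
Cross-terms: 152, 186, 1033, 193, 56  ⇒  Σ = 1620
Area = |Σ|/2 = 810.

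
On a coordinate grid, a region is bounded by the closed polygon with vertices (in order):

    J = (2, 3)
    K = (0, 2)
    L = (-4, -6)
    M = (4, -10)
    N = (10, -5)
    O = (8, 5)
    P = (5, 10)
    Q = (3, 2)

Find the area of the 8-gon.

143

Apply the surveyor's formula: 2A = Σ (x_i·y_{i+1} − x_{i+1}·y_i), indices taken mod 8.
Σ = (4) + (8) + (64) + (80) + (90) + (55) + (-20) + (5) = 286
Area = |Σ|/2 = 143.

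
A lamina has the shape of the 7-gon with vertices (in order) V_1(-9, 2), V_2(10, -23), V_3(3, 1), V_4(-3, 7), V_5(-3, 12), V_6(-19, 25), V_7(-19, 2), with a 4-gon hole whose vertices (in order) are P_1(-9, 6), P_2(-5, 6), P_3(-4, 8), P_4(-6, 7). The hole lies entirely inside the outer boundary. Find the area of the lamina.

419

Outer boundary:
Apply the shoelace formula: 2A = Σ (x_i·y_{i+1} − x_{i+1}·y_i), indices taken mod 7.
V_1→V_2: (-9)(-23) − (10)(2) = 187
V_2→V_3: (10)(1) − (3)(-23) = 79
V_3→V_4: (3)(7) − (-3)(1) = 24
V_4→V_5: (-3)(12) − (-3)(7) = -15
V_5→V_6: (-3)(25) − (-19)(12) = 153
V_6→V_7: (-19)(2) − (-19)(25) = 437
V_7→V_1: (-19)(2) − (-9)(2) = -20
Σ = 845
Area = |Σ|/2 = 422.5.
Hole:
Cross-terms: -24, -16, 20, 27  ⇒  Σ = 7
Area = |Σ|/2 = 3.5.
Net area = 422.5 − 3.5 = 419.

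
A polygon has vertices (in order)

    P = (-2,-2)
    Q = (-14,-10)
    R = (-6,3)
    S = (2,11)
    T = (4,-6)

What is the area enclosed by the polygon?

129

Cross-terms: -8, -102, -72, -56, -20  ⇒  Σ = -258
Area = |Σ|/2 = 129.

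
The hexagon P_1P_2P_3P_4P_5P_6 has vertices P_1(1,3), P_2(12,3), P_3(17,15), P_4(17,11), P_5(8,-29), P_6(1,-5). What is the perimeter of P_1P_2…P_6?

102

|P_1P_2| = √((11)² + (0)²) = √121 = 11
|P_2P_3| = √((5)² + (12)²) = √169 = 13
|P_3P_4| = √((0)² + (-4)²) = √16 = 4
|P_4P_5| = √((-9)² + (-40)²) = √1681 = 41
|P_5P_6| = √((-7)² + (24)²) = √625 = 25
|P_6P_1| = √((0)² + (8)²) = √64 = 8
Perimeter = 11 + 13 + 4 + 41 + 25 + 8 = 102.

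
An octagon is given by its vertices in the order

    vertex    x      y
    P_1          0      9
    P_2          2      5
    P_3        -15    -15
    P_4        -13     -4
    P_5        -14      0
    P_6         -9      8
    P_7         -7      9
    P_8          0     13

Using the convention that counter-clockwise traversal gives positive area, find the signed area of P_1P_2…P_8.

-196

Apply the shoelace (surveyor's) formula: 2A = Σ (x_i·y_{i+1} − x_{i+1}·y_i), indices taken mod 8.
Σ = (-18) + (45) + (-135) + (-56) + (-112) + (-25) + (-91) + (0) = -392
Signed area = Σ/2 = -196 (negative ⇒ clockwise traversal).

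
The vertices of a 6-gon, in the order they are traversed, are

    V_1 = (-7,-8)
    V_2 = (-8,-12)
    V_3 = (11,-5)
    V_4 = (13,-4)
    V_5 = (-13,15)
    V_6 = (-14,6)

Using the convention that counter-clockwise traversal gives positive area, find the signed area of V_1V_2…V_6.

321

Apply the shoelace formula: 2A = Σ (x_i·y_{i+1} − x_{i+1}·y_i), indices taken mod 6.
Cross-terms: 20, 172, 21, 143, 132, 154  ⇒  Σ = 642
Signed area = Σ/2 = 321 (positive ⇒ counter-clockwise traversal).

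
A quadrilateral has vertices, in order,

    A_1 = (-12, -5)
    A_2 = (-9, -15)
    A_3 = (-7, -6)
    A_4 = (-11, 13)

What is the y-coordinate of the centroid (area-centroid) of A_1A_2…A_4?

Apply the surveyor's formula. First the cross-terms c_i = x_i·y_{i+1} − x_{i+1}·y_i:
  135, -51, -157, 211  ⇒  2A = 138, A = 69.
Then Σ (y_i + y_{i+1})·c_i = -1040, so ȳ = -1040 / (6·69) = -520/207.

-520/207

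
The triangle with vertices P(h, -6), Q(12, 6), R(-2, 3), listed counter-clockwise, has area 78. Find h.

8

Write out the shoelace sum; only the two edges meeting at P involve h:
2·Area = [((-2)·(-6) − h·3) + (h·6 − 12·(-6))] + 48
       = 3·h + 132 = 156
⇒ h = 8.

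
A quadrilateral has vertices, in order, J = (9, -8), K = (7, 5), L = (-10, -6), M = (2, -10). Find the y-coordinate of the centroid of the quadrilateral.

-229/59

Apply the surveyor's formula. First the cross-terms c_i = x_i·y_{i+1} − x_{i+1}·y_i:
  101, 8, 112, 74  ⇒  2A = 295, A = 147.5.
Then Σ (y_i + y_{i+1})·c_i = -3435, so ȳ = -3435 / (6·147.5) = -229/59.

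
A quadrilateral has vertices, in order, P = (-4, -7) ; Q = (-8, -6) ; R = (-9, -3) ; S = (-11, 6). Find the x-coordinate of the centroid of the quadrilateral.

Apply the shoelace (surveyor's) formula. First the cross-terms c_i = x_i·y_{i+1} − x_{i+1}·y_i:
  -32, -30, -87, 101  ⇒  2A = -48, A = -24.
Then Σ (x_i + x_{i+1})·c_i = 1119, so x̄ = 1119 / (6·(-24)) = -373/48.

-373/48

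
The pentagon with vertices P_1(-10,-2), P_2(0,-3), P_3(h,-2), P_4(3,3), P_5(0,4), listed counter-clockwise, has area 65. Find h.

Write out the shoelace sum; only the two edges meeting at P_3 involve h:
2·Area = [(0·(-2) − h·(-3)) + (h·3 − 3·(-2))] + 82
       = 6·h + 88 = 130
⇒ h = 7.

7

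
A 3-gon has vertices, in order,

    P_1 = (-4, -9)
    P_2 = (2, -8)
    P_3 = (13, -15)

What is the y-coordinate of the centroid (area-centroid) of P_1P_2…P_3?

-32/3

Apply the shoelace (surveyor's) formula. First the cross-terms c_i = x_i·y_{i+1} − x_{i+1}·y_i:
  50, 74, -177  ⇒  2A = -53, A = -26.5.
Then Σ (y_i + y_{i+1})·c_i = 1696, so ȳ = 1696 / (6·(-26.5)) = -32/3.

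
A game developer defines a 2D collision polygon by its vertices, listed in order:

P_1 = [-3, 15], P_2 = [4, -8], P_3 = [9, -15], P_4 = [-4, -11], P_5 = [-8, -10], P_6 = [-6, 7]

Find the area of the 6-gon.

208

Apply the shoelace (surveyor's) formula: 2A = Σ (x_i·y_{i+1} − x_{i+1}·y_i), indices taken mod 6.
Σ = (-36) + (12) + (-159) + (-48) + (-116) + (-69) = -416
Area = |Σ|/2 = 208.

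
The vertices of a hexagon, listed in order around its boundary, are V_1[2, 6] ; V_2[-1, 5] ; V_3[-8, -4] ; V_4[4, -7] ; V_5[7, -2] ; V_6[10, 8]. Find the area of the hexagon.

Apply the surveyor's formula: 2A = Σ (x_i·y_{i+1} − x_{i+1}·y_i), indices taken mod 6.
Cross-terms: 16, 44, 72, 41, 76, 44  ⇒  Σ = 293
Area = |Σ|/2 = 146.5.

146.5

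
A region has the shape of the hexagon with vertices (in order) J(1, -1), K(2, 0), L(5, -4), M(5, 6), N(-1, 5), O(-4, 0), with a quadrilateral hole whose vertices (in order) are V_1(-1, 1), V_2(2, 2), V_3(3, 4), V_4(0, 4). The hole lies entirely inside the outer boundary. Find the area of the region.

42.5

Outer boundary:
Apply Gauss's area formula: 2A = Σ (x_i·y_{i+1} − x_{i+1}·y_i), indices taken mod 6.
Cross-terms: 2, -8, 50, 31, 20, 4  ⇒  Σ = 99
Area = |Σ|/2 = 49.5.
Hole:
Apply the shoelace (surveyor's) formula: 2A = Σ (x_i·y_{i+1} − x_{i+1}·y_i), indices taken mod 4.
Cross-terms: -4, 2, 12, 4  ⇒  Σ = 14
Area = |Σ|/2 = 7.
Net area = 49.5 − 7 = 42.5.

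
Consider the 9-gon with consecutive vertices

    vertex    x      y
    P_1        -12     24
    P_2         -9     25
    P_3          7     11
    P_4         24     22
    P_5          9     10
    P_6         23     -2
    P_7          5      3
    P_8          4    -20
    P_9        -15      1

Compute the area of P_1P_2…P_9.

675.5

Cross-terms: -84, -274, -110, 42, -248, 79, -112, -296, -348  ⇒  Σ = -1351
Area = |Σ|/2 = 675.5.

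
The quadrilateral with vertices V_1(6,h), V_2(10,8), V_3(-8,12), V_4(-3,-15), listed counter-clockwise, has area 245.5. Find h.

-1

The doubled signed area Σ (x_i y_{i+1} − x_{i+1} y_i) is linear in h.
With h=0 it equals 478; the coefficient of h is -13 (from the two edges through V_1).
So -13·h + 478 = 2·245.5 = 491 ⇒ h = -1.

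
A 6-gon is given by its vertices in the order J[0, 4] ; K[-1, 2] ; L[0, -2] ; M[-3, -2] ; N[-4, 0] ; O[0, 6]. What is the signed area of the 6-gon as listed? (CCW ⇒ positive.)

Apply the surveyor's formula: 2A = Σ (x_i·y_{i+1} − x_{i+1}·y_i), indices taken mod 6.
J→K: (0)(2) − (-1)(4) = 4
K→L: (-1)(-2) − (0)(2) = 2
L→M: (0)(-2) − (-3)(-2) = -6
M→N: (-3)(0) − (-4)(-2) = -8
N→O: (-4)(6) − (0)(0) = -24
O→J: (0)(4) − (0)(6) = 0
Σ = -32
Signed area = Σ/2 = -16 (negative ⇒ clockwise traversal).

-16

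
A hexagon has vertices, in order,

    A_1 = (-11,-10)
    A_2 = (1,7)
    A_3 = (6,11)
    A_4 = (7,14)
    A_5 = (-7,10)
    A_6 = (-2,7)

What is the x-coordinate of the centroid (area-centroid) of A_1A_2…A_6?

-152/145

Apply the surveyor's formula. First the cross-terms c_i = x_i·y_{i+1} − x_{i+1}·y_i:
  -67, -31, 7, 168, -29, 97  ⇒  2A = 145, A = 72.5.
Then Σ (x_i + x_{i+1})·c_i = -456, so x̄ = -456 / (6·72.5) = -152/145.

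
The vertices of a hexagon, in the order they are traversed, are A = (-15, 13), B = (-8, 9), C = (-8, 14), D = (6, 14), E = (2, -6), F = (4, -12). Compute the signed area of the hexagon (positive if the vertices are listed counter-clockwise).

Apply the surveyor's formula: 2A = Σ (x_i·y_{i+1} − x_{i+1}·y_i), indices taken mod 6.
Σ = (-31) + (-40) + (-196) + (-64) + (0) + (-128) = -459
Signed area = Σ/2 = -229.5 (negative ⇒ clockwise traversal).

-229.5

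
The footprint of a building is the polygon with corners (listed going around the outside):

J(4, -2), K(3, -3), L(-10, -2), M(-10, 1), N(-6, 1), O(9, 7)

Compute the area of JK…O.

Apply Gauss's area formula: 2A = Σ (x_i·y_{i+1} − x_{i+1}·y_i), indices taken mod 6.
Σ = (-6) + (-36) + (-30) + (-4) + (-51) + (-46) = -173
Area = |Σ|/2 = 86.5.

86.5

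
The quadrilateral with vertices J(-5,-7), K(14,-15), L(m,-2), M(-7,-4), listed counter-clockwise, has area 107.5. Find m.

The doubled signed area Σ (x_i y_{i+1} − x_{i+1} y_i) is linear in m.
With m=0 it equals 160; the coefficient of m is 11 (from the two edges through L).
So 11·m + 160 = 2·107.5 = 215 ⇒ m = 5.

5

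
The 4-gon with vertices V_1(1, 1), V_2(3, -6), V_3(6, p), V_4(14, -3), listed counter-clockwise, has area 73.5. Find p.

-11

Write out the shoelace sum; only the two edges meeting at V_3 involve p:
2·Area = [(3·p − 6·(-6)) + (6·(-3) − 14·p)] + 8
       = -11·p + 26 = 147
⇒ p = -11.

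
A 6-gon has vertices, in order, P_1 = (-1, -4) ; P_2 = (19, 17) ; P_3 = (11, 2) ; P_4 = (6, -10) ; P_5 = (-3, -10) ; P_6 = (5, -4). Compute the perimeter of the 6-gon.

84

|P_1P_2| = √((20)² + (21)²) = √841 = 29
|P_2P_3| = √((-8)² + (-15)²) = √289 = 17
|P_3P_4| = √((-5)² + (-12)²) = √169 = 13
|P_4P_5| = √((-9)² + (0)²) = √81 = 9
|P_5P_6| = √((8)² + (6)²) = √100 = 10
|P_6P_1| = √((-6)² + (0)²) = √36 = 6
Perimeter = 29 + 17 + 13 + 9 + 10 + 6 = 84.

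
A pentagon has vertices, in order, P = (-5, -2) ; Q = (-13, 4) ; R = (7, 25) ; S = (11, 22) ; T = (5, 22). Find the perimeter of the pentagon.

|PQ| = √((-8)² + (6)²) = √100 = 10
|QR| = √((20)² + (21)²) = √841 = 29
|RS| = √((4)² + (-3)²) = √25 = 5
|ST| = √((-6)² + (0)²) = √36 = 6
|TP| = √((-10)² + (-24)²) = √676 = 26
Perimeter = 10 + 29 + 5 + 6 + 26 = 76.

76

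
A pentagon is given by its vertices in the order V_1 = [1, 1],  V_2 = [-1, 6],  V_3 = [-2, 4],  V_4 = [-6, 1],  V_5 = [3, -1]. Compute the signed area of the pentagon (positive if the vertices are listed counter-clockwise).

Cross-terms: 7, 8, 22, 3, 4  ⇒  Σ = 44
Signed area = Σ/2 = 22 (positive ⇒ counter-clockwise traversal).

22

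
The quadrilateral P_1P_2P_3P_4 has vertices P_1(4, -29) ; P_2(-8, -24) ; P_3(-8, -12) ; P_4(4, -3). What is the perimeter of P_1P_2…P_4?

|P_1P_2| = √((-12)² + (5)²) = √169 = 13
|P_2P_3| = √((0)² + (12)²) = √144 = 12
|P_3P_4| = √((12)² + (9)²) = √225 = 15
|P_4P_1| = √((0)² + (-26)²) = √676 = 26
Perimeter = 13 + 12 + 15 + 26 = 66.

66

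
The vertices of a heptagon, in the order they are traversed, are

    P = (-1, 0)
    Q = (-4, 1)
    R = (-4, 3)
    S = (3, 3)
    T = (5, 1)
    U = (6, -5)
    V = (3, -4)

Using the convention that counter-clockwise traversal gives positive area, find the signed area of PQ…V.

Apply the surveyor's formula: 2A = Σ (x_i·y_{i+1} − x_{i+1}·y_i), indices taken mod 7.
P→Q: (-1)(1) − (-4)(0) = -1
Q→R: (-4)(3) − (-4)(1) = -8
R→S: (-4)(3) − (3)(3) = -21
S→T: (3)(1) − (5)(3) = -12
T→U: (5)(-5) − (6)(1) = -31
U→V: (6)(-4) − (3)(-5) = -9
V→P: (3)(0) − (-1)(-4) = -4
Σ = -86
Signed area = Σ/2 = -43 (negative ⇒ clockwise traversal).

-43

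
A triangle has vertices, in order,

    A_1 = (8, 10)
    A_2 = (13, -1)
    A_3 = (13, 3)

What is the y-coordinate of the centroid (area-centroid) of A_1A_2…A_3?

Apply the surveyor's formula. First the cross-terms c_i = x_i·y_{i+1} − x_{i+1}·y_i:
  -138, 52, 106  ⇒  2A = 20, A = 10.
Then Σ (y_i + y_{i+1})·c_i = 240, so ȳ = 240 / (6·10) = 4.

4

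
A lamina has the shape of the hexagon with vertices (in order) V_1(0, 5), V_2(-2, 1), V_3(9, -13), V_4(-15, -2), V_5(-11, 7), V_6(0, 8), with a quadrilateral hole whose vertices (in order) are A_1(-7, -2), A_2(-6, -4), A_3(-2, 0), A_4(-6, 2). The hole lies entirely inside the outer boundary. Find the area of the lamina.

Outer boundary:
Apply the shoelace (surveyor's) formula: 2A = Σ (x_i·y_{i+1} − x_{i+1}·y_i), indices taken mod 6.
Σ = (10) + (17) + (-213) + (-127) + (-88) + (0) = -401
Area = |Σ|/2 = 200.5.
Hole:
Apply the shoelace formula: 2A = Σ (x_i·y_{i+1} − x_{i+1}·y_i), indices taken mod 4.
Σ = (16) + (-8) + (-4) + (26) = 30
Area = |Σ|/2 = 15.
Net area = 200.5 − 15 = 185.5.

185.5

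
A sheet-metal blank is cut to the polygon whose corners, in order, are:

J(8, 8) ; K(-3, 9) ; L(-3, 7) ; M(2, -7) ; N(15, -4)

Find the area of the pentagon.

179

Apply the surveyor's formula: 2A = Σ (x_i·y_{i+1} − x_{i+1}·y_i), indices taken mod 5.
Σ = (96) + (6) + (7) + (97) + (152) = 358
Area = |Σ|/2 = 179.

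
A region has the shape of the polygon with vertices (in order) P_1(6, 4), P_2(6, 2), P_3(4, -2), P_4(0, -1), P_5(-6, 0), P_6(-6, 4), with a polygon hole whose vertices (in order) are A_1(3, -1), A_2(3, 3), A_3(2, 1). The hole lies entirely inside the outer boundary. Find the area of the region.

Outer boundary:
Apply the shoelace (surveyor's) formula: 2A = Σ (x_i·y_{i+1} − x_{i+1}·y_i), indices taken mod 6.
P_1→P_2: (6)(2) − (6)(4) = -12
P_2→P_3: (6)(-2) − (4)(2) = -20
P_3→P_4: (4)(-1) − (0)(-2) = -4
P_4→P_5: (0)(0) − (-6)(-1) = -6
P_5→P_6: (-6)(4) − (-6)(0) = -24
P_6→P_1: (-6)(4) − (6)(4) = -48
Σ = -114
Area = |Σ|/2 = 57.
Hole:
Apply the shoelace (surveyor's) formula: 2A = Σ (x_i·y_{i+1} − x_{i+1}·y_i), indices taken mod 3.
Cross-terms: 12, -3, -5  ⇒  Σ = 4
Area = |Σ|/2 = 2.
Net area = 57 − 2 = 55.

55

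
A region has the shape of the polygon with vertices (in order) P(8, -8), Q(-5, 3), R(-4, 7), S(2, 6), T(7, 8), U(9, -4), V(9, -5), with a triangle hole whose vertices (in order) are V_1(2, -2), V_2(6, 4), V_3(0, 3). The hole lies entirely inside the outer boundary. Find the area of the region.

Outer boundary:
Apply the shoelace formula: 2A = Σ (x_i·y_{i+1} − x_{i+1}·y_i), indices taken mod 7.
Cross-terms: -16, -23, -38, -26, -100, -9, -32  ⇒  Σ = -244
Area = |Σ|/2 = 122.
Hole:
Apply Gauss's area formula: 2A = Σ (x_i·y_{i+1} − x_{i+1}·y_i), indices taken mod 3.
Cross-terms: 20, 18, -6  ⇒  Σ = 32
Area = |Σ|/2 = 16.
Net area = 122 − 16 = 106.

106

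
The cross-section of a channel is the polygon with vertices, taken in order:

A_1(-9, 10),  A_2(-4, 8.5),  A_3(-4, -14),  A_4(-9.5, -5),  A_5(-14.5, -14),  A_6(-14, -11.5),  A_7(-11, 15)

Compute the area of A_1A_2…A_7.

Cross-terms: -36.5, 90, -113, 60.5, -29.25, -336.5, 25  ⇒  Σ = -339.75
Area = |Σ|/2 = 169.875.

169.875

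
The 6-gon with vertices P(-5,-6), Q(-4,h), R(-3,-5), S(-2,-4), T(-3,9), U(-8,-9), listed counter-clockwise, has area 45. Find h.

Write out the shoelace sum; only the two edges meeting at Q involve h:
2·Area = [((-5)·h − (-4)·(-6)) + ((-4)·(-5) − (-3)·h)] + 74
       = -2·h + 70 = 90
⇒ h = -10.

-10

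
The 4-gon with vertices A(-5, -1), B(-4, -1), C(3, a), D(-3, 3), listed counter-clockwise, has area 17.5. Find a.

-4

The doubled signed area Σ (x_i y_{i+1} − x_{i+1} y_i) is linear in a.
With a=0 it equals 31; the coefficient of a is -1 (from the two edges through C).
So -1·a + 31 = 2·17.5 = 35 ⇒ a = -4.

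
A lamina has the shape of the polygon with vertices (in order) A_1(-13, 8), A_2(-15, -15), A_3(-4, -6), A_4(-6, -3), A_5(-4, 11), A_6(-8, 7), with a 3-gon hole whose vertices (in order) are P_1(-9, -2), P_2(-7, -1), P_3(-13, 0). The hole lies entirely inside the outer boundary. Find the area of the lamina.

Outer boundary:
Apply the shoelace (surveyor's) formula: 2A = Σ (x_i·y_{i+1} − x_{i+1}·y_i), indices taken mod 6.
Σ = (315) + (30) + (-24) + (-78) + (60) + (27) = 330
Area = |Σ|/2 = 165.
Hole:
Apply the shoelace (surveyor's) formula: 2A = Σ (x_i·y_{i+1} − x_{i+1}·y_i), indices taken mod 3.
P_1→P_2: (-9)(-1) − (-7)(-2) = -5
P_2→P_3: (-7)(0) − (-13)(-1) = -13
P_3→P_1: (-13)(-2) − (-9)(0) = 26
Σ = 8
Area = |Σ|/2 = 4.
Net area = 165 − 4 = 161.

161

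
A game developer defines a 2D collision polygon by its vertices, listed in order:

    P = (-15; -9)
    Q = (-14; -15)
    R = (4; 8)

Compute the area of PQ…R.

Σ = (99) + (-52) + (84) = 131
Area = |Σ|/2 = 65.5.

65.5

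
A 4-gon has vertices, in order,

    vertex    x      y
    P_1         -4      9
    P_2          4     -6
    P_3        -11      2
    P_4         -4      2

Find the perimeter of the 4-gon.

|P_1P_2| = √((8)² + (-15)²) = √289 = 17
|P_2P_3| = √((-15)² + (8)²) = √289 = 17
|P_3P_4| = √((7)² + (0)²) = √49 = 7
|P_4P_1| = √((0)² + (7)²) = √49 = 7
Perimeter = 17 + 17 + 7 + 7 = 48.

48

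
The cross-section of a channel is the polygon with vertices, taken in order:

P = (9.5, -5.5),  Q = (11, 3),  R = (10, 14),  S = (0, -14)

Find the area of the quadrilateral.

P→Q: (9.5)(3) − (11)(-5.5) = 89
Q→R: (11)(14) − (10)(3) = 124
R→S: (10)(-14) − (0)(14) = -140
S→P: (0)(-5.5) − (9.5)(-14) = 133
Σ = 206
Area = |Σ|/2 = 103.

103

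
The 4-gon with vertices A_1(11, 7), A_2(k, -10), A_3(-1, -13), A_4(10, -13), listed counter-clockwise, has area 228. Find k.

-11

The doubled signed area Σ (x_i y_{i+1} − x_{i+1} y_i) is linear in k.
With k=0 it equals 236; the coefficient of k is -20 (from the two edges through A_2).
So -20·k + 236 = 2·228 = 456 ⇒ k = -11.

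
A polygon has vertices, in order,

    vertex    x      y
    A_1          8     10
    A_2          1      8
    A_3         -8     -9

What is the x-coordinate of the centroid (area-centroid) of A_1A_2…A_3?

1/3

Apply the shoelace (surveyor's) formula. First the cross-terms c_i = x_i·y_{i+1} − x_{i+1}·y_i:
  54, 55, -8  ⇒  2A = 101, A = 50.5.
Then Σ (x_i + x_{i+1})·c_i = 101, so x̄ = 101 / (6·50.5) = 1/3.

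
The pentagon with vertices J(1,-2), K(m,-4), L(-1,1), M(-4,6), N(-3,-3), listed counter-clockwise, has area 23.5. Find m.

6

The doubled signed area Σ (x_i y_{i+1} − x_{i+1} y_i) is linear in m.
With m=0 it equals 29; the coefficient of m is 3 (from the two edges through K).
So 3·m + 29 = 2·23.5 = 47 ⇒ m = 6.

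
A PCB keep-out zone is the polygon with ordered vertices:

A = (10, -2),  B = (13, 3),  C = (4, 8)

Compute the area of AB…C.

Apply the shoelace (surveyor's) formula: 2A = Σ (x_i·y_{i+1} − x_{i+1}·y_i), indices taken mod 3.
Σ = (56) + (92) + (-88) = 60
Area = |Σ|/2 = 30.

30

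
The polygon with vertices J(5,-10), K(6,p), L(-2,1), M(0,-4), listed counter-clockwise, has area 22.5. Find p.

-7

Write out the shoelace sum; only the two edges meeting at K involve p:
2·Area = [(5·p − 6·(-10)) + (6·1 − (-2)·p)] + 28
       = 7·p + 94 = 45
⇒ p = -7.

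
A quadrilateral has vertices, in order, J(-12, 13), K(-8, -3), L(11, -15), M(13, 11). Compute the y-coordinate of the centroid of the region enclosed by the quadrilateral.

329/195

Apply Gauss's area formula. First the cross-terms c_i = x_i·y_{i+1} − x_{i+1}·y_i:
  140, 153, 316, 301  ⇒  2A = 910, A = 455.
Then Σ (y_i + y_{i+1})·c_i = 4606, so ȳ = 4606 / (6·455) = 329/195.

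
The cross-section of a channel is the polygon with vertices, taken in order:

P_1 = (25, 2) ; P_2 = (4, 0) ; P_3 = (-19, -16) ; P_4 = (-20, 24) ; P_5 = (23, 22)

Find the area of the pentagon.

Apply the surveyor's formula: 2A = Σ (x_i·y_{i+1} − x_{i+1}·y_i), indices taken mod 5.
P_1→P_2: (25)(0) − (4)(2) = -8
P_2→P_3: (4)(-16) − (-19)(0) = -64
P_3→P_4: (-19)(24) − (-20)(-16) = -776
P_4→P_5: (-20)(22) − (23)(24) = -992
P_5→P_1: (23)(2) − (25)(22) = -504
Σ = -2344
Area = |Σ|/2 = 1172.

1172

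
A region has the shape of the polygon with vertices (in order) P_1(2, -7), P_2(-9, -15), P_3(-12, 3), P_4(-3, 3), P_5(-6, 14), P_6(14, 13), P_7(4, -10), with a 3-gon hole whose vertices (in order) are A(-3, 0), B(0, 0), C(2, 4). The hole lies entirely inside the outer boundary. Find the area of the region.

406.5

Outer boundary:
Apply Gauss's area formula: 2A = Σ (x_i·y_{i+1} − x_{i+1}·y_i), indices taken mod 7.
P_1→P_2: (2)(-15) − (-9)(-7) = -93
P_2→P_3: (-9)(3) − (-12)(-15) = -207
P_3→P_4: (-12)(3) − (-3)(3) = -27
P_4→P_5: (-3)(14) − (-6)(3) = -24
P_5→P_6: (-6)(13) − (14)(14) = -274
P_6→P_7: (14)(-10) − (4)(13) = -192
P_7→P_1: (4)(-7) − (2)(-10) = -8
Σ = -825
Area = |Σ|/2 = 412.5.
Hole:
Σ = (0) + (0) + (12) = 12
Area = |Σ|/2 = 6.
Net area = 412.5 − 6 = 406.5.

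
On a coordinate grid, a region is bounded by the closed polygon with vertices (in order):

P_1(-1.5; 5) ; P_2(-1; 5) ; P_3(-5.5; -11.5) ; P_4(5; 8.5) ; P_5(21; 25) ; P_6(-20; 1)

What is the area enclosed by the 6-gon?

208.125

Apply Gauss's area formula: 2A = Σ (x_i·y_{i+1} − x_{i+1}·y_i), indices taken mod 6.
P_1→P_2: (-1.5)(5) − (-1)(5) = -2.5
P_2→P_3: (-1)(-11.5) − (-5.5)(5) = 39
P_3→P_4: (-5.5)(8.5) − (5)(-11.5) = 10.75
P_4→P_5: (5)(25) − (21)(8.5) = -53.5
P_5→P_6: (21)(1) − (-20)(25) = 521
P_6→P_1: (-20)(5) − (-1.5)(1) = -98.5
Σ = 416.25
Area = |Σ|/2 = 208.125.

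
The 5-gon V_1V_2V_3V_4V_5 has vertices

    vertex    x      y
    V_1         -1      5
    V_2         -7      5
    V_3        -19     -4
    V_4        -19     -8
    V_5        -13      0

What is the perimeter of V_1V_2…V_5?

48

|V_1V_2| = √((-6)² + (0)²) = √36 = 6
|V_2V_3| = √((-12)² + (-9)²) = √225 = 15
|V_3V_4| = √((0)² + (-4)²) = √16 = 4
|V_4V_5| = √((6)² + (8)²) = √100 = 10
|V_5V_1| = √((12)² + (5)²) = √169 = 13
Perimeter = 6 + 15 + 4 + 10 + 13 = 48.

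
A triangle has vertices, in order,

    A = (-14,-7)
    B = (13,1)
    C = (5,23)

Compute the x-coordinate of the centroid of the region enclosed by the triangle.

4/3

Apply the shoelace (surveyor's) formula. First the cross-terms c_i = x_i·y_{i+1} − x_{i+1}·y_i:
  77, 294, 287  ⇒  2A = 658, A = 329.
Then Σ (x_i + x_{i+1})·c_i = 2632, so x̄ = 2632 / (6·329) = 4/3.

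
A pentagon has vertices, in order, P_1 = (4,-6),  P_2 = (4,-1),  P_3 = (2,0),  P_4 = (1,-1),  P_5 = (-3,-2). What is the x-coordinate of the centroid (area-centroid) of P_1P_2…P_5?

202/123

Apply the shoelace (surveyor's) formula. First the cross-terms c_i = x_i·y_{i+1} − x_{i+1}·y_i:
  20, 2, -2, -5, 26  ⇒  2A = 41, A = 20.5.
Then Σ (x_i + x_{i+1})·c_i = 202, so x̄ = 202 / (6·20.5) = 202/123.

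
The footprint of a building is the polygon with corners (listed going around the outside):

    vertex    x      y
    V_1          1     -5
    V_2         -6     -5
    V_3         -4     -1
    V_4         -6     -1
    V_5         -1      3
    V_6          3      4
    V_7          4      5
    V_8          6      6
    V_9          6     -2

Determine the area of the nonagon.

83

Apply Gauss's area formula: 2A = Σ (x_i·y_{i+1} − x_{i+1}·y_i), indices taken mod 9.
Σ = (-35) + (-14) + (-2) + (-19) + (-13) + (-1) + (-6) + (-48) + (-28) = -166
Area = |Σ|/2 = 83.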